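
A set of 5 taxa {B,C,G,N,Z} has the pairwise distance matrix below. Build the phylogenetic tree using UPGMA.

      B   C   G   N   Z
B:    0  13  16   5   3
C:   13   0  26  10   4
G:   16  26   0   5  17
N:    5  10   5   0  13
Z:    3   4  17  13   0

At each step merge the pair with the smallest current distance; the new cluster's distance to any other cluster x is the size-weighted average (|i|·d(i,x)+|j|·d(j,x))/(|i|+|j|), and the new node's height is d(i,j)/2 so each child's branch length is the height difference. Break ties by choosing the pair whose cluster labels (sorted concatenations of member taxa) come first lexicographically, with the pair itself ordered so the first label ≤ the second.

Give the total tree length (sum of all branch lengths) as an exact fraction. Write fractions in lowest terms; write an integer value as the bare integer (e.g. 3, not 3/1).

step 1: merge (B,Z) at d=3; branch lengths B→3/2, Z→3/2; new cluster BZ
  updated: d(BZ,C)=17/2, d(BZ,G)=33/2, d(BZ,N)=9
step 2: merge (G,N) at d=5; branch lengths G→5/2, N→5/2; new cluster GN
  updated: d(BZ,GN)=51/4, d(C,GN)=18
step 3: merge (BZ,C) at d=17/2; branch lengths BZ→11/4, C→17/4; new cluster BCZ
  updated: d(BCZ,GN)=29/2
step 4: merge (BCZ,GN) at d=29/2; branch lengths BCZ→3, GN→19/4; new cluster BCGNZ
final tree: (((B:3/2,Z:3/2):11/4,C:17/4):3,(G:5/2,N:5/2):19/4)
total length: 91/4

91/4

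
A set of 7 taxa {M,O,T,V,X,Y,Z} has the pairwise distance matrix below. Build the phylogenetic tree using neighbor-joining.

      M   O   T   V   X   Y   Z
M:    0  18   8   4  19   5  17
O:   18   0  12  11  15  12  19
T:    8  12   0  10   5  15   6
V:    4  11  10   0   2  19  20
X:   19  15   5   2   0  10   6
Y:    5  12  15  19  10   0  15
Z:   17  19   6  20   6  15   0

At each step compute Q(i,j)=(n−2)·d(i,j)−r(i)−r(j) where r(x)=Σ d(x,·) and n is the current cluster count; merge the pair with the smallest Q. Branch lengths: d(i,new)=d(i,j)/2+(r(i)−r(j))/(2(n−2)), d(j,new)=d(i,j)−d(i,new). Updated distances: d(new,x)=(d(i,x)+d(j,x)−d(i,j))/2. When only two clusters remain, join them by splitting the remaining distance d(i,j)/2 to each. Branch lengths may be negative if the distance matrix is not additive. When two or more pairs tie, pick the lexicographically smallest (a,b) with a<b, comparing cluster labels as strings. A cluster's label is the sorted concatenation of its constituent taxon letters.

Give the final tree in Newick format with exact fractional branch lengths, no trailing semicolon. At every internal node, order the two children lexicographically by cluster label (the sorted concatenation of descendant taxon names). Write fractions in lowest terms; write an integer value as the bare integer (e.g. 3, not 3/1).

((((M:2,Y:3):73/16,O:127/16):19/16,(T:1/6,Z:35/6):47/16):53/32,(V:5/2,X:-1/2):53/32)

1. join M+Y (d=5, Q=-122) ⇒ MY; edges |M|=2, |Y|=3
  updated: d(MY,O)=25/2, d(MY,T)=9, d(MY,V)=9, d(MY,X)=12, d(MY,Z)=27/2
2. join V+X (d=2, Q=-84) ⇒ VX; edges |V|=5/2, |X|=-1/2
  updated: d(MY,VX)=19/2, d(O,VX)=12, d(T,VX)=13/2, d(VX,Z)=12
3. join T+Z (d=6, Q=-66) ⇒ TZ; edges |T|=1/6, |Z|=35/6
  updated: d(MY,TZ)=33/4, d(O,TZ)=25/2, d(TZ,VX)=25/4
4. join MY+O (d=25/2, Q=-169/4) ⇒ MOY; edges |MY|=73/16, |O|=127/16
  updated: d(MOY,TZ)=33/8, d(MOY,VX)=9/2
5. join MOY+TZ (d=33/8, Q=-119/8) ⇒ MOTYZ; edges |MOY|=19/16, |TZ|=47/16
  updated: d(MOTYZ,VX)=53/16
6. join MOTYZ+VX (d=53/16) ⇒ MOTVXYZ; edges |MOTYZ|=53/32, |VX|=53/32
final tree: ((((M:2,Y:3):73/16,O:127/16):19/16,(T:1/6,Z:35/6):47/16):53/32,(V:5/2,X:-1/2):53/32)
total length: 527/16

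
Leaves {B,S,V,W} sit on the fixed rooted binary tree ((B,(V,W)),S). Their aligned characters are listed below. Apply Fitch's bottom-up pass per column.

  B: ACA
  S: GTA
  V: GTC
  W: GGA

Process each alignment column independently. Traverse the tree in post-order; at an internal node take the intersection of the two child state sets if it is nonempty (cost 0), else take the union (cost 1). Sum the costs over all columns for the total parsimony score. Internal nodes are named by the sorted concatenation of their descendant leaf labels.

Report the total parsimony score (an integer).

4

VW@0: {G} ∩ {G} = {G} (intersection, +0)
BVW@0: {A} ∪ {G} = {A,G} (union, +1)
BSVW@0: {A,G} ∩ {G} = {G} (intersection, +0)
VW@1: {T} ∪ {G} = {G,T} (union, +1)
BVW@1: {C} ∪ {G,T} = {C,G,T} (union, +1)
BSVW@1: {C,G,T} ∩ {T} = {T} (intersection, +0)
VW@2: {C} ∪ {A} = {A,C} (union, +1)
BVW@2: {A} ∩ {A,C} = {A} (intersection, +0)
BSVW@2: {A} ∩ {A} = {A} (intersection, +0)
per-site changes: [1, 2, 1]; total = 4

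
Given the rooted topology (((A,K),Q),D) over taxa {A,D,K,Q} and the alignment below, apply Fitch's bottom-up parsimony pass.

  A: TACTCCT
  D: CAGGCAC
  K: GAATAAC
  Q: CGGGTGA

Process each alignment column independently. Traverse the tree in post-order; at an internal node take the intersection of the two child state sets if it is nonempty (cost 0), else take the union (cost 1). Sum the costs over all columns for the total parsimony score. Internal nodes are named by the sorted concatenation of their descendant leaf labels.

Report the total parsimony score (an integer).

12

[col 0] AK: children A:{T}, K:{G} ∪→ {G,T}; cost 1
[col 0] AKQ: children AK:{G,T}, Q:{C} ∪→ {C,G,T}; cost 1
[col 0] ADKQ: children AKQ:{C,G,T}, D:{C} ∩→ {C}; cost 0
[col 1] AK: children A:{A}, K:{A} ∩→ {A}; cost 0
[col 1] AKQ: children AK:{A}, Q:{G} ∪→ {A,G}; cost 1
[col 1] ADKQ: children AKQ:{A,G}, D:{A} ∩→ {A}; cost 0
[col 2] AK: children A:{C}, K:{A} ∪→ {A,C}; cost 1
[col 2] AKQ: children AK:{A,C}, Q:{G} ∪→ {A,C,G}; cost 1
[col 2] ADKQ: children AKQ:{A,C,G}, D:{G} ∩→ {G}; cost 0
[col 3] AK: children A:{T}, K:{T} ∩→ {T}; cost 0
[col 3] AKQ: children AK:{T}, Q:{G} ∪→ {G,T}; cost 1
[col 3] ADKQ: children AKQ:{G,T}, D:{G} ∩→ {G}; cost 0
[col 4] AK: children A:{C}, K:{A} ∪→ {A,C}; cost 1
[col 4] AKQ: children AK:{A,C}, Q:{T} ∪→ {A,C,T}; cost 1
[col 4] ADKQ: children AKQ:{A,C,T}, D:{C} ∩→ {C}; cost 0
[col 5] AK: children A:{C}, K:{A} ∪→ {A,C}; cost 1
[col 5] AKQ: children AK:{A,C}, Q:{G} ∪→ {A,C,G}; cost 1
[col 5] ADKQ: children AKQ:{A,C,G}, D:{A} ∩→ {A}; cost 0
[col 6] AK: children A:{T}, K:{C} ∪→ {C,T}; cost 1
[col 6] AKQ: children AK:{C,T}, Q:{A} ∪→ {A,C,T}; cost 1
[col 6] ADKQ: children AKQ:{A,C,T}, D:{C} ∩→ {C}; cost 0
per-site changes: [2, 1, 2, 1, 2, 2, 2]; total = 12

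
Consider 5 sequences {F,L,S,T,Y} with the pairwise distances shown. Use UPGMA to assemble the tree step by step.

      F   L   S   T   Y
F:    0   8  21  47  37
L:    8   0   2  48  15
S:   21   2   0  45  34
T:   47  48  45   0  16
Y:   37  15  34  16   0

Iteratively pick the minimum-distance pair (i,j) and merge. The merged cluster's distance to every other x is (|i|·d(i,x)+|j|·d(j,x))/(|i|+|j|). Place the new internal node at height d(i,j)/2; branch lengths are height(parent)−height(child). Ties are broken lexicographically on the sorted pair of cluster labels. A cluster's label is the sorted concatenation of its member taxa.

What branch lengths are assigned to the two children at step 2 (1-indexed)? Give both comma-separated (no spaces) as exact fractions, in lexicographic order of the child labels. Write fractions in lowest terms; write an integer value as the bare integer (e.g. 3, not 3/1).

step 1: merge (L,S) at d=2; branch lengths L→1, S→1; new cluster LS
  updated: d(F,LS)=29/2, d(LS,T)=93/2, d(LS,Y)=49/2
step 2: merge (F,LS) at d=29/2; branch lengths F→29/4, LS→25/4; new cluster FLS
  updated: d(FLS,T)=140/3, d(FLS,Y)=86/3
step 3: merge (T,Y) at d=16; branch lengths T→8, Y→8; new cluster TY
  updated: d(FLS,TY)=113/3
step 4: merge (FLS,TY) at d=113/3; branch lengths FLS→139/12, TY→65/6; new cluster FLSTY
final tree: ((F:29/4,(L:1,S:1):25/4):139/12,(T:8,Y:8):65/6)
total length: 647/12

29/4,25/4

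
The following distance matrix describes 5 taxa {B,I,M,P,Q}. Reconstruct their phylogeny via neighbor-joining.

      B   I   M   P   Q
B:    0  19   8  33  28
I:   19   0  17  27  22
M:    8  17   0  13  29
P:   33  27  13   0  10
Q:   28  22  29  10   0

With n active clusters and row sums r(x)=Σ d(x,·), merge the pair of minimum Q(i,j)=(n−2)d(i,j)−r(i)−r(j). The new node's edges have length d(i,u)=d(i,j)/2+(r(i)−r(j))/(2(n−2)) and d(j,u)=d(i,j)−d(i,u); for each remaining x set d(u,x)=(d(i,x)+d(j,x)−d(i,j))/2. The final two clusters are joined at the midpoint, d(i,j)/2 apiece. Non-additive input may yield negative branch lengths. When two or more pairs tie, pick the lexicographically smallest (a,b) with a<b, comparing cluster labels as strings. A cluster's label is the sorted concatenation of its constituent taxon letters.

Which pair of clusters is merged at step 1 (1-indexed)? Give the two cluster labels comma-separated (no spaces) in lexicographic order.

1. join P+Q (d=10, Q=-142) ⇒ PQ; edges |P|=4, |Q|=6
  updated: d(B,PQ)=51/2, d(I,PQ)=39/2, d(M,PQ)=16
2. join B+M (d=8, Q=-155/2) ⇒ BM; edges |B|=55/8, |M|=9/8
  updated: d(BM,I)=14, d(BM,PQ)=67/4
3. join BM+I (d=14, Q=-201/4) ⇒ BIM; edges |BM|=45/8, |I|=67/8
  updated: d(BIM,PQ)=89/8
4. join BIM+PQ (d=89/8) ⇒ BIMPQ; edges |BIM|=89/16, |PQ|=89/16
final tree: (((B:55/8,M:9/8):45/8,I:67/8):89/16,(P:4,Q:6):89/16)
total length: 345/8

P,Q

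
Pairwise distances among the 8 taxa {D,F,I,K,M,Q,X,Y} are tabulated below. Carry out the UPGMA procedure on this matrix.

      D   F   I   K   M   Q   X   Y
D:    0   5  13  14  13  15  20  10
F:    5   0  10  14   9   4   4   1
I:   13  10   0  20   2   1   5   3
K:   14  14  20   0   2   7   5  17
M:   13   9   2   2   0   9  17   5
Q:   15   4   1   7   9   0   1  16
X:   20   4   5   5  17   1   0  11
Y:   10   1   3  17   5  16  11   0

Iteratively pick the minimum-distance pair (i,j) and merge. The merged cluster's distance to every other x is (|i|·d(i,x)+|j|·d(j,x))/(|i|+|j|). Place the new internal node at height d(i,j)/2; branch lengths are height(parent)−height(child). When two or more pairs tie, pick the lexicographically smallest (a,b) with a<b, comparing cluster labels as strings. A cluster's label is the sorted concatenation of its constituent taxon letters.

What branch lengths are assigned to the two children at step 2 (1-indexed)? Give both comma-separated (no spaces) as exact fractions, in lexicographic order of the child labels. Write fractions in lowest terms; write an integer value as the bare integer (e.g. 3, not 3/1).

step 1: merge (F,Y) at d=1; branch lengths F→1/2, Y→1/2; new cluster FY
  updated: d(D,FY)=15/2, d(FY,I)=13/2, d(FY,K)=31/2, d(FY,M)=7, d(FY,Q)=10, d(FY,X)=15/2
step 2: merge (I,Q) at d=1; branch lengths I→1/2, Q→1/2; new cluster IQ
  updated: d(D,IQ)=14, d(FY,IQ)=33/4, d(IQ,K)=27/2, d(IQ,M)=11/2, d(IQ,X)=3
step 3: merge (K,M) at d=2; branch lengths K→1, M→1; new cluster KM
  updated: d(D,KM)=27/2, d(FY,KM)=45/4, d(IQ,KM)=19/2, d(KM,X)=11
step 4: merge (IQ,X) at d=3; branch lengths IQ→1, X→3/2; new cluster IQX
  updated: d(D,IQX)=16, d(FY,IQX)=8, d(IQX,KM)=10
step 5: merge (D,FY) at d=15/2; branch lengths D→15/4, FY→13/4; new cluster DFY
  updated: d(DFY,IQX)=32/3, d(DFY,KM)=12
step 6: merge (IQX,KM) at d=10; branch lengths IQX→7/2, KM→4; new cluster IKMQX
  updated: d(DFY,IKMQX)=56/5
step 7: merge (DFY,IKMQX) at d=56/5; branch lengths DFY→37/20, IKMQX→3/5; new cluster DFIKMQXY
final tree: ((D:15/4,(F:1/2,Y:1/2):13/4):37/20,(((I:1/2,Q:1/2):1,X:3/2):7/2,(K:1,M:1):4):3/5)
total length: 469/20

1/2,1/2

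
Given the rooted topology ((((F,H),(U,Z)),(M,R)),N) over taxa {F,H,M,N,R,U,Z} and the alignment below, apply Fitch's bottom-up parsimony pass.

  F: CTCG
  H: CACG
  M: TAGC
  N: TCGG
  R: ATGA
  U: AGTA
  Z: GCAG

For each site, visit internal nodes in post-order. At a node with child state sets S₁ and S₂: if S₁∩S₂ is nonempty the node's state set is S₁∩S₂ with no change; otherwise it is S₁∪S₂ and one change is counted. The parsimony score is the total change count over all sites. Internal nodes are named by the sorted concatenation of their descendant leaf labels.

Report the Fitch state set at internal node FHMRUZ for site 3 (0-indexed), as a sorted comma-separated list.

[col 0] FH: children F:{C}, H:{C} ∩→ {C}; cost 0
[col 0] UZ: children U:{A}, Z:{G} ∪→ {A,G}; cost 1
[col 0] FHUZ: children FH:{C}, UZ:{A,G} ∪→ {A,C,G}; cost 1
[col 0] MR: children M:{T}, R:{A} ∪→ {A,T}; cost 1
[col 0] FHMRUZ: children FHUZ:{A,C,G}, MR:{A,T} ∩→ {A}; cost 0
[col 0] FHMNRUZ: children FHMRUZ:{A}, N:{T} ∪→ {A,T}; cost 1
[col 1] FH: children F:{T}, H:{A} ∪→ {A,T}; cost 1
[col 1] UZ: children U:{G}, Z:{C} ∪→ {C,G}; cost 1
[col 1] FHUZ: children FH:{A,T}, UZ:{C,G} ∪→ {A,C,G,T}; cost 1
[col 1] MR: children M:{A}, R:{T} ∪→ {A,T}; cost 1
[col 1] FHMRUZ: children FHUZ:{A,C,G,T}, MR:{A,T} ∩→ {A,T}; cost 0
[col 1] FHMNRUZ: children FHMRUZ:{A,T}, N:{C} ∪→ {A,C,T}; cost 1
[col 2] FH: children F:{C}, H:{C} ∩→ {C}; cost 0
[col 2] UZ: children U:{T}, Z:{A} ∪→ {A,T}; cost 1
[col 2] FHUZ: children FH:{C}, UZ:{A,T} ∪→ {A,C,T}; cost 1
[col 2] MR: children M:{G}, R:{G} ∩→ {G}; cost 0
[col 2] FHMRUZ: children FHUZ:{A,C,T}, MR:{G} ∪→ {A,C,G,T}; cost 1
[col 2] FHMNRUZ: children FHMRUZ:{A,C,G,T}, N:{G} ∩→ {G}; cost 0
[col 3] FH: children F:{G}, H:{G} ∩→ {G}; cost 0
[col 3] UZ: children U:{A}, Z:{G} ∪→ {A,G}; cost 1
[col 3] FHUZ: children FH:{G}, UZ:{A,G} ∩→ {G}; cost 0
[col 3] MR: children M:{C}, R:{A} ∪→ {A,C}; cost 1
[col 3] FHMRUZ: children FHUZ:{G}, MR:{A,C} ∪→ {A,C,G}; cost 1
[col 3] FHMNRUZ: children FHMRUZ:{A,C,G}, N:{G} ∩→ {G}; cost 0
per-site changes: [4, 5, 3, 3]; total = 15

A,C,G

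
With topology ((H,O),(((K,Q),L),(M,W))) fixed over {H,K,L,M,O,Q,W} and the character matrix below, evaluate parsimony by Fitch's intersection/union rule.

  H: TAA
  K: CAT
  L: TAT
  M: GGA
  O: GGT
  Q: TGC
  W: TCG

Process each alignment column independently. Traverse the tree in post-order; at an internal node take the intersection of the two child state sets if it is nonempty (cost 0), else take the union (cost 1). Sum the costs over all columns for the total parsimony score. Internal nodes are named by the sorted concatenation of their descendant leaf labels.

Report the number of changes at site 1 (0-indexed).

site 0, node HO: H={T} ∪ O={G} → {G,T} (+1)
site 0, node KQ: K={C} ∪ Q={T} → {C,T} (+1)
site 0, node KLQ: KQ={C,T} ∩ L={T} → {T} (+0)
site 0, node MW: M={G} ∪ W={T} → {G,T} (+1)
site 0, node KLMQW: KLQ={T} ∩ MW={G,T} → {T} (+0)
site 0, node HKLMOQW: HO={G,T} ∩ KLMQW={T} → {T} (+0)
site 1, node HO: H={A} ∪ O={G} → {A,G} (+1)
site 1, node KQ: K={A} ∪ Q={G} → {A,G} (+1)
site 1, node KLQ: KQ={A,G} ∩ L={A} → {A} (+0)
site 1, node MW: M={G} ∪ W={C} → {C,G} (+1)
site 1, node KLMQW: KLQ={A} ∪ MW={C,G} → {A,C,G} (+1)
site 1, node HKLMOQW: HO={A,G} ∩ KLMQW={A,C,G} → {A,G} (+0)
site 2, node HO: H={A} ∪ O={T} → {A,T} (+1)
site 2, node KQ: K={T} ∪ Q={C} → {C,T} (+1)
site 2, node KLQ: KQ={C,T} ∩ L={T} → {T} (+0)
site 2, node MW: M={A} ∪ W={G} → {A,G} (+1)
site 2, node KLMQW: KLQ={T} ∪ MW={A,G} → {A,G,T} (+1)
site 2, node HKLMOQW: HO={A,T} ∩ KLMQW={A,G,T} → {A,T} (+0)
per-site changes: [3, 4, 4]; total = 11

4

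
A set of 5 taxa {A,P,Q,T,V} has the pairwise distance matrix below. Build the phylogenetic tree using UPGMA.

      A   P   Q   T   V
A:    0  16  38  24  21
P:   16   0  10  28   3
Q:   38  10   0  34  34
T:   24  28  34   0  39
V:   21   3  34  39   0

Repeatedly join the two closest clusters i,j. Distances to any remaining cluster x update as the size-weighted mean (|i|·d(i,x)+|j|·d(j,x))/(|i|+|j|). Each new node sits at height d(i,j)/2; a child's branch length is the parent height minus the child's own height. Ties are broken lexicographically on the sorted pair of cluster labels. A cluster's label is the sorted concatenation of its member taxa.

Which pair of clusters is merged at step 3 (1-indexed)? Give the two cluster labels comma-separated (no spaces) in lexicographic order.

iteration 1: select P,V (d=3); attach at lengths (3/2, 3/2); label the merged cluster PV
  updated: d(A,PV)=37/2, d(PV,Q)=22, d(PV,T)=67/2
iteration 2: select A,PV (d=37/2); attach at lengths (37/4, 31/4); label the merged cluster APV
  updated: d(APV,Q)=82/3, d(APV,T)=91/3
iteration 3: select APV,Q (d=82/3); attach at lengths (53/12, 41/3); label the merged cluster APQV
  updated: d(APQV,T)=125/4
iteration 4: select APQV,T (d=125/4); attach at lengths (47/24, 125/8); label the merged cluster APQTV
final tree: (((A:37/4,(P:3/2,V:3/2):31/4):53/12,Q:41/3):47/24,T:125/8)
total length: 167/3

APV,Q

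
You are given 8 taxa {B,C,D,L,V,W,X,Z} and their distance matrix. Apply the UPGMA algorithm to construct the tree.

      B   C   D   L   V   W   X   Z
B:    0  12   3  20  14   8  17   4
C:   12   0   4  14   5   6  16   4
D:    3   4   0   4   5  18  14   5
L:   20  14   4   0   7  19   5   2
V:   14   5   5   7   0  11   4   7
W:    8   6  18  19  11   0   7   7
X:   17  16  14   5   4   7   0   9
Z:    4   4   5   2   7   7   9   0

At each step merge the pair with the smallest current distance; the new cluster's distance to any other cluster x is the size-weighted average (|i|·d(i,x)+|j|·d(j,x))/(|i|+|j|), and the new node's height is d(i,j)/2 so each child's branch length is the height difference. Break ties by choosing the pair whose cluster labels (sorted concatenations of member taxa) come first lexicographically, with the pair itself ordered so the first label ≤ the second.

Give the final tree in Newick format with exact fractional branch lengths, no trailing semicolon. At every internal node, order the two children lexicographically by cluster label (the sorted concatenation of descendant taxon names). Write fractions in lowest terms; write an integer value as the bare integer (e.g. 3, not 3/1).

(((B:3/2,D:3/2):59/16,((L:1,Z:1):5/2,(V:2,X:2):3/2):27/16):1/48,(C:3,W:3):53/24)

step 1: merge (L,Z) at d=2; branch lengths L→1, Z→1; new cluster LZ
  updated: d(B,LZ)=12, d(C,LZ)=9, d(D,LZ)=9/2, d(LZ,V)=7, d(LZ,W)=13, d(LZ,X)=7
step 2: merge (B,D) at d=3; branch lengths B→3/2, D→3/2; new cluster BD
  updated: d(BD,C)=8, d(BD,LZ)=33/4, d(BD,V)=19/2, d(BD,W)=13, d(BD,X)=31/2
step 3: merge (V,X) at d=4; branch lengths V→2, X→2; new cluster VX
  updated: d(BD,VX)=25/2, d(C,VX)=21/2, d(LZ,VX)=7, d(VX,W)=9
step 4: merge (C,W) at d=6; branch lengths C→3, W→3; new cluster CW
  updated: d(BD,CW)=21/2, d(CW,LZ)=11, d(CW,VX)=39/4
step 5: merge (LZ,VX) at d=7; branch lengths LZ→5/2, VX→3/2; new cluster LVXZ
  updated: d(BD,LVXZ)=83/8, d(CW,LVXZ)=83/8
step 6: merge (BD,LVXZ) at d=83/8; branch lengths BD→59/16, LVXZ→27/16; new cluster BDLVXZ
  updated: d(BDLVXZ,CW)=125/12
step 7: merge (BDLVXZ,CW) at d=125/12; branch lengths BDLVXZ→1/48, CW→53/24; new cluster BCDLVWXZ
final tree: (((B:3/2,D:3/2):59/16,((L:1,Z:1):5/2,(V:2,X:2):3/2):27/16):1/48,(C:3,W:3):53/24)
total length: 1277/48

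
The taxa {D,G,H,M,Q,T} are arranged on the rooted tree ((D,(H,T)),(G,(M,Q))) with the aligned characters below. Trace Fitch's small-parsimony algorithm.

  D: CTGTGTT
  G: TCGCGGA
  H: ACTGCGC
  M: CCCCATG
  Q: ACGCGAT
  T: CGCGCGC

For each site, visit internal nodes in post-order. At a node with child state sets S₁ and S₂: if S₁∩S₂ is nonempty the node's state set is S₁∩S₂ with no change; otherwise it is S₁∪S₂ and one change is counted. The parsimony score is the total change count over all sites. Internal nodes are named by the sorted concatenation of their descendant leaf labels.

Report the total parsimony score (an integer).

[col 0] HT: children H:{A}, T:{C} ∪→ {A,C}; cost 1
[col 0] DHT: children D:{C}, HT:{A,C} ∩→ {C}; cost 0
[col 0] MQ: children M:{C}, Q:{A} ∪→ {A,C}; cost 1
[col 0] GMQ: children G:{T}, MQ:{A,C} ∪→ {A,C,T}; cost 1
[col 0] DGHMQT: children DHT:{C}, GMQ:{A,C,T} ∩→ {C}; cost 0
[col 1] HT: children H:{C}, T:{G} ∪→ {C,G}; cost 1
[col 1] DHT: children D:{T}, HT:{C,G} ∪→ {C,G,T}; cost 1
[col 1] MQ: children M:{C}, Q:{C} ∩→ {C}; cost 0
[col 1] GMQ: children G:{C}, MQ:{C} ∩→ {C}; cost 0
[col 1] DGHMQT: children DHT:{C,G,T}, GMQ:{C} ∩→ {C}; cost 0
[col 2] HT: children H:{T}, T:{C} ∪→ {C,T}; cost 1
[col 2] DHT: children D:{G}, HT:{C,T} ∪→ {C,G,T}; cost 1
[col 2] MQ: children M:{C}, Q:{G} ∪→ {C,G}; cost 1
[col 2] GMQ: children G:{G}, MQ:{C,G} ∩→ {G}; cost 0
[col 2] DGHMQT: children DHT:{C,G,T}, GMQ:{G} ∩→ {G}; cost 0
[col 3] HT: children H:{G}, T:{G} ∩→ {G}; cost 0
[col 3] DHT: children D:{T}, HT:{G} ∪→ {G,T}; cost 1
[col 3] MQ: children M:{C}, Q:{C} ∩→ {C}; cost 0
[col 3] GMQ: children G:{C}, MQ:{C} ∩→ {C}; cost 0
[col 3] DGHMQT: children DHT:{G,T}, GMQ:{C} ∪→ {C,G,T}; cost 1
[col 4] HT: children H:{C}, T:{C} ∩→ {C}; cost 0
[col 4] DHT: children D:{G}, HT:{C} ∪→ {C,G}; cost 1
[col 4] MQ: children M:{A}, Q:{G} ∪→ {A,G}; cost 1
[col 4] GMQ: children G:{G}, MQ:{A,G} ∩→ {G}; cost 0
[col 4] DGHMQT: children DHT:{C,G}, GMQ:{G} ∩→ {G}; cost 0
[col 5] HT: children H:{G}, T:{G} ∩→ {G}; cost 0
[col 5] DHT: children D:{T}, HT:{G} ∪→ {G,T}; cost 1
[col 5] MQ: children M:{T}, Q:{A} ∪→ {A,T}; cost 1
[col 5] GMQ: children G:{G}, MQ:{A,T} ∪→ {A,G,T}; cost 1
[col 5] DGHMQT: children DHT:{G,T}, GMQ:{A,G,T} ∩→ {G,T}; cost 0
[col 6] HT: children H:{C}, T:{C} ∩→ {C}; cost 0
[col 6] DHT: children D:{T}, HT:{C} ∪→ {C,T}; cost 1
[col 6] MQ: children M:{G}, Q:{T} ∪→ {G,T}; cost 1
[col 6] GMQ: children G:{A}, MQ:{G,T} ∪→ {A,G,T}; cost 1
[col 6] DGHMQT: children DHT:{C,T}, GMQ:{A,G,T} ∩→ {T}; cost 0
per-site changes: [3, 2, 3, 2, 2, 3, 3]; total = 18

18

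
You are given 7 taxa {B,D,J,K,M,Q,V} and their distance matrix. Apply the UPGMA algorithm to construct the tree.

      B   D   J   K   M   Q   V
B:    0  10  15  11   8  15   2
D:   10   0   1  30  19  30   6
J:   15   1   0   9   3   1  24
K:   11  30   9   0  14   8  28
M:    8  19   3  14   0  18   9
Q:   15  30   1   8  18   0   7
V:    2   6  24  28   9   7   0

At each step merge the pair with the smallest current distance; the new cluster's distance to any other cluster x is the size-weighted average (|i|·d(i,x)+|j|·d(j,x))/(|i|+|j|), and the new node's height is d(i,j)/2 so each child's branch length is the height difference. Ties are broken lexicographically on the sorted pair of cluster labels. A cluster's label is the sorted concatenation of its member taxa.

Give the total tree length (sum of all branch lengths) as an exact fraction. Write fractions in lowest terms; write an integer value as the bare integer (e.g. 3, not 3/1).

487/15

iteration 1: select D,J (d=1); attach at lengths (1/2, 1/2); label the merged cluster DJ
  updated: d(B,DJ)=25/2, d(DJ,K)=39/2, d(DJ,M)=11, d(DJ,Q)=31/2, d(DJ,V)=15
iteration 2: select B,V (d=2); attach at lengths (1, 1); label the merged cluster BV
  updated: d(BV,DJ)=55/4, d(BV,K)=39/2, d(BV,M)=17/2, d(BV,Q)=11
iteration 3: select K,Q (d=8); attach at lengths (4, 4); label the merged cluster KQ
  updated: d(BV,KQ)=61/4, d(DJ,KQ)=35/2, d(KQ,M)=16
iteration 4: select BV,M (d=17/2); attach at lengths (13/4, 17/4); label the merged cluster BMV
  updated: d(BMV,DJ)=77/6, d(BMV,KQ)=31/2
iteration 5: select BMV,DJ (d=77/6); attach at lengths (13/6, 71/12); label the merged cluster BDJMV
  updated: d(BDJMV,KQ)=163/10
iteration 6: select BDJMV,KQ (d=163/10); attach at lengths (26/15, 83/20); label the merged cluster BDJKMQV
final tree: ((((B:1,V:1):13/4,M:17/4):13/6,(D:1/2,J:1/2):71/12):26/15,(K:4,Q:4):83/20)
total length: 487/15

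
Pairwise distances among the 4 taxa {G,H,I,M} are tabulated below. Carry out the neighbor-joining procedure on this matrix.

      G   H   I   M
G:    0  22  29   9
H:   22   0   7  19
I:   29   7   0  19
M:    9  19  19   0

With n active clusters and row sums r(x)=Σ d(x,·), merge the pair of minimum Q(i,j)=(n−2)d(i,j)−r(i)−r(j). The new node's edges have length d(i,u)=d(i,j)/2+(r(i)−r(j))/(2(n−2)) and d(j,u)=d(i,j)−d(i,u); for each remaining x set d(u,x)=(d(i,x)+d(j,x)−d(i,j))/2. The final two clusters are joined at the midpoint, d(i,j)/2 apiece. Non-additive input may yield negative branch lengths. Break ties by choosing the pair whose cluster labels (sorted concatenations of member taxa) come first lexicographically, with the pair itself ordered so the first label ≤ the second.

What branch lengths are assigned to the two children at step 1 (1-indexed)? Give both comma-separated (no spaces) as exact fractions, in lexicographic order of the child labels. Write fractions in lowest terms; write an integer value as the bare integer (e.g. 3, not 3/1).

step 1: merge (G,M) at d=9, Q=-89; branch lengths G→31/4, M→5/4; new cluster GM
  updated: d(GM,H)=16, d(GM,I)=39/2
step 2: merge (GM,H) at d=16, Q=-85/2; branch lengths GM→57/4, H→7/4; new cluster GHM
  updated: d(GHM,I)=21/4
step 3: merge (GHM,I) at d=21/4; branch lengths GHM→21/8, I→21/8; new cluster GHIM
final tree: (((G:31/4,M:5/4):57/4,H:7/4):21/8,I:21/8)
total length: 121/4

31/4,5/4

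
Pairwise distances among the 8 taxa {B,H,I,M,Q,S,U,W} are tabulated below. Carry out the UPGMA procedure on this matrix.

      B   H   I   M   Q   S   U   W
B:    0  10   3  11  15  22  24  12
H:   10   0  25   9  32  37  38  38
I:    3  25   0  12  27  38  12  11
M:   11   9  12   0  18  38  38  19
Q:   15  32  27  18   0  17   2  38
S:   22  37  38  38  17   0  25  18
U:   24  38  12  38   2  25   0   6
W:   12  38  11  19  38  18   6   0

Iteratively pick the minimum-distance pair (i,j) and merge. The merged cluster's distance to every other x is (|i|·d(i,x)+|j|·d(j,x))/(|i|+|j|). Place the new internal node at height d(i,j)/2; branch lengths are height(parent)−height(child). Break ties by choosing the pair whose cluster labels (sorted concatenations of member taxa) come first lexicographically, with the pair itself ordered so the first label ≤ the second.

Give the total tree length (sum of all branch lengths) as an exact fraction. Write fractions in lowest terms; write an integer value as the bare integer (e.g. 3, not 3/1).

step 1: merge (Q,U) at d=2; branch lengths Q→1, U→1; new cluster QU
  updated: d(B,QU)=39/2, d(H,QU)=35, d(I,QU)=39/2, d(M,QU)=28, d(QU,S)=21, d(QU,W)=22
step 2: merge (B,I) at d=3; branch lengths B→3/2, I→3/2; new cluster BI
  updated: d(BI,H)=35/2, d(BI,M)=23/2, d(BI,QU)=39/2, d(BI,S)=30, d(BI,W)=23/2
step 3: merge (H,M) at d=9; branch lengths H→9/2, M→9/2; new cluster HM
  updated: d(BI,HM)=29/2, d(HM,QU)=63/2, d(HM,S)=75/2, d(HM,W)=57/2
step 4: merge (BI,W) at d=23/2; branch lengths BI→17/4, W→23/4; new cluster BIW
  updated: d(BIW,HM)=115/6, d(BIW,QU)=61/3, d(BIW,S)=26
step 5: merge (BIW,HM) at d=115/6; branch lengths BIW→23/6, HM→61/12; new cluster BHIMW
  updated: d(BHIMW,QU)=124/5, d(BHIMW,S)=153/5
step 6: merge (QU,S) at d=21; branch lengths QU→19/2, S→21/2; new cluster QSU
  updated: d(BHIMW,QSU)=401/15
step 7: merge (BHIMW,QSU) at d=401/15; branch lengths BHIMW→227/60, QSU→43/15; new cluster BHIMQSUW
final tree: ((((B:3/2,I:3/2):17/4,W:23/4):23/6,(H:9/2,M:9/2):61/12):227/60,((Q:1,U:1):19/2,S:21/2):43/15)
total length: 1787/30

1787/30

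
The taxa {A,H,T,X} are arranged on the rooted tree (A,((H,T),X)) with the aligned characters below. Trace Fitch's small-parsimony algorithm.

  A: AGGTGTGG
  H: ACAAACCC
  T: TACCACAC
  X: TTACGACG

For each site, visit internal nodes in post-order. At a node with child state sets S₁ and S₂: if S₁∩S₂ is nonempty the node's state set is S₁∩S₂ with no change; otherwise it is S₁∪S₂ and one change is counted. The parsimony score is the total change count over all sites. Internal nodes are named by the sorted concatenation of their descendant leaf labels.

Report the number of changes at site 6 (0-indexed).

2

HT@0: {A} ∪ {T} = {A,T} (union, +1)
HTX@0: {A,T} ∩ {T} = {T} (intersection, +0)
AHTX@0: {A} ∪ {T} = {A,T} (union, +1)
HT@1: {C} ∪ {A} = {A,C} (union, +1)
HTX@1: {A,C} ∪ {T} = {A,C,T} (union, +1)
AHTX@1: {G} ∪ {A,C,T} = {A,C,G,T} (union, +1)
HT@2: {A} ∪ {C} = {A,C} (union, +1)
HTX@2: {A,C} ∩ {A} = {A} (intersection, +0)
AHTX@2: {G} ∪ {A} = {A,G} (union, +1)
HT@3: {A} ∪ {C} = {A,C} (union, +1)
HTX@3: {A,C} ∩ {C} = {C} (intersection, +0)
AHTX@3: {T} ∪ {C} = {C,T} (union, +1)
HT@4: {A} ∩ {A} = {A} (intersection, +0)
HTX@4: {A} ∪ {G} = {A,G} (union, +1)
AHTX@4: {G} ∩ {A,G} = {G} (intersection, +0)
HT@5: {C} ∩ {C} = {C} (intersection, +0)
HTX@5: {C} ∪ {A} = {A,C} (union, +1)
AHTX@5: {T} ∪ {A,C} = {A,C,T} (union, +1)
HT@6: {C} ∪ {A} = {A,C} (union, +1)
HTX@6: {A,C} ∩ {C} = {C} (intersection, +0)
AHTX@6: {G} ∪ {C} = {C,G} (union, +1)
HT@7: {C} ∩ {C} = {C} (intersection, +0)
HTX@7: {C} ∪ {G} = {C,G} (union, +1)
AHTX@7: {G} ∩ {C,G} = {G} (intersection, +0)
per-site changes: [2, 3, 2, 2, 1, 2, 2, 1]; total = 15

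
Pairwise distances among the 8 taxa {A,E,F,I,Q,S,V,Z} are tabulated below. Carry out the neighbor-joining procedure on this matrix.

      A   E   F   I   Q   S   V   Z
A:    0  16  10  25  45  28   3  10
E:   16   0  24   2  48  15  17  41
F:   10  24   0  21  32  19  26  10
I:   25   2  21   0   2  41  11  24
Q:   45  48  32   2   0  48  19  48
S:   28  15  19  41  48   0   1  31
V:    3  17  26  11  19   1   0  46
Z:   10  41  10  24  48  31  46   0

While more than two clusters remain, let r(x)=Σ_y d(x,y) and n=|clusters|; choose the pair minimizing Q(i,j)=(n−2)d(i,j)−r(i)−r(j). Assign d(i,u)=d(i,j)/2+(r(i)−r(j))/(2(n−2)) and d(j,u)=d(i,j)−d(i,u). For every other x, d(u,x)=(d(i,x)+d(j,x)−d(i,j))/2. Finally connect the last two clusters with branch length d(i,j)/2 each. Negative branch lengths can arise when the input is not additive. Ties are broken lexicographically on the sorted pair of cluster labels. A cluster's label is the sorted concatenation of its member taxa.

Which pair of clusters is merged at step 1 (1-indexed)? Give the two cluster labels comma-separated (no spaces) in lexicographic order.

iteration 1: select I,Q (d=2, Q=-356); attach at lengths (-26/3, 32/3); label the merged cluster IQ
  updated: d(A,IQ)=34, d(E,IQ)=24, d(F,IQ)=51/2, d(IQ,S)=87/2, d(IQ,V)=14, d(IQ,Z)=35
iteration 2: select S,V (d=1, Q=-479/2); attach at lengths (71/20, -51/20); label the merged cluster SV
  updated: d(A,SV)=15, d(E,SV)=31/2, d(F,SV)=22, d(IQ,SV)=113/4, d(SV,Z)=38
iteration 3: select F,Z (d=10, Q=-371/2); attach at lengths (-5/16, 165/16); label the merged cluster FZ
  updated: d(A,FZ)=5, d(E,FZ)=55/2, d(FZ,IQ)=101/4, d(FZ,SV)=25
iteration 4: select A,FZ (d=5, Q=-551/4); attach at lengths (3/8, 37/8); label the merged cluster AFZ
  updated: d(AFZ,E)=77/4, d(AFZ,IQ)=217/8, d(AFZ,SV)=35/2
iteration 5: select AFZ,SV (d=35/2, Q=-721/8); attach at lengths (301/32, 259/32); label the merged cluster AFSVZ
  updated: d(AFSVZ,E)=69/8, d(AFSVZ,IQ)=303/16
iteration 6: select AFSVZ,E (d=69/8, Q=-825/16); attach at lengths (57/32, 219/32); label the merged cluster AEFSVZ
  updated: d(AEFSVZ,IQ)=549/32
iteration 7: select AEFSVZ,IQ (d=549/32); attach at lengths (549/64, 549/64); label the merged cluster AEFIQSVZ
final tree: ((((A:3/8,(F:-5/16,Z:165/16):37/8):301/32,(S:71/20,V:-51/20):259/32):57/32,E:219/32):549/64,(I:-26/3,Q:32/3):549/64)
total length: 1961/32

I,Q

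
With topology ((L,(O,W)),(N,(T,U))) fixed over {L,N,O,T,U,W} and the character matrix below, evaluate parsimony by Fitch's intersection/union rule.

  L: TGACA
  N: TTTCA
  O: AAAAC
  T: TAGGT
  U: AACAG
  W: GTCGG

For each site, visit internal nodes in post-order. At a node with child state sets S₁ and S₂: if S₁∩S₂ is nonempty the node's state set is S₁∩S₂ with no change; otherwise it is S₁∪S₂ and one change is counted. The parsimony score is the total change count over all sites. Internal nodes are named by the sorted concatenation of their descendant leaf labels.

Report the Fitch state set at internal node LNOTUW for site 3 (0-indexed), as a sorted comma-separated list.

A,C,G

[col 0] OW: children O:{A}, W:{G} ∪→ {A,G}; cost 1
[col 0] LOW: children L:{T}, OW:{A,G} ∪→ {A,G,T}; cost 1
[col 0] TU: children T:{T}, U:{A} ∪→ {A,T}; cost 1
[col 0] NTU: children N:{T}, TU:{A,T} ∩→ {T}; cost 0
[col 0] LNOTUW: children LOW:{A,G,T}, NTU:{T} ∩→ {T}; cost 0
[col 1] OW: children O:{A}, W:{T} ∪→ {A,T}; cost 1
[col 1] LOW: children L:{G}, OW:{A,T} ∪→ {A,G,T}; cost 1
[col 1] TU: children T:{A}, U:{A} ∩→ {A}; cost 0
[col 1] NTU: children N:{T}, TU:{A} ∪→ {A,T}; cost 1
[col 1] LNOTUW: children LOW:{A,G,T}, NTU:{A,T} ∩→ {A,T}; cost 0
[col 2] OW: children O:{A}, W:{C} ∪→ {A,C}; cost 1
[col 2] LOW: children L:{A}, OW:{A,C} ∩→ {A}; cost 0
[col 2] TU: children T:{G}, U:{C} ∪→ {C,G}; cost 1
[col 2] NTU: children N:{T}, TU:{C,G} ∪→ {C,G,T}; cost 1
[col 2] LNOTUW: children LOW:{A}, NTU:{C,G,T} ∪→ {A,C,G,T}; cost 1
[col 3] OW: children O:{A}, W:{G} ∪→ {A,G}; cost 1
[col 3] LOW: children L:{C}, OW:{A,G} ∪→ {A,C,G}; cost 1
[col 3] TU: children T:{G}, U:{A} ∪→ {A,G}; cost 1
[col 3] NTU: children N:{C}, TU:{A,G} ∪→ {A,C,G}; cost 1
[col 3] LNOTUW: children LOW:{A,C,G}, NTU:{A,C,G} ∩→ {A,C,G}; cost 0
[col 4] OW: children O:{C}, W:{G} ∪→ {C,G}; cost 1
[col 4] LOW: children L:{A}, OW:{C,G} ∪→ {A,C,G}; cost 1
[col 4] TU: children T:{T}, U:{G} ∪→ {G,T}; cost 1
[col 4] NTU: children N:{A}, TU:{G,T} ∪→ {A,G,T}; cost 1
[col 4] LNOTUW: children LOW:{A,C,G}, NTU:{A,G,T} ∩→ {A,G}; cost 0
per-site changes: [3, 3, 4, 4, 4]; total = 18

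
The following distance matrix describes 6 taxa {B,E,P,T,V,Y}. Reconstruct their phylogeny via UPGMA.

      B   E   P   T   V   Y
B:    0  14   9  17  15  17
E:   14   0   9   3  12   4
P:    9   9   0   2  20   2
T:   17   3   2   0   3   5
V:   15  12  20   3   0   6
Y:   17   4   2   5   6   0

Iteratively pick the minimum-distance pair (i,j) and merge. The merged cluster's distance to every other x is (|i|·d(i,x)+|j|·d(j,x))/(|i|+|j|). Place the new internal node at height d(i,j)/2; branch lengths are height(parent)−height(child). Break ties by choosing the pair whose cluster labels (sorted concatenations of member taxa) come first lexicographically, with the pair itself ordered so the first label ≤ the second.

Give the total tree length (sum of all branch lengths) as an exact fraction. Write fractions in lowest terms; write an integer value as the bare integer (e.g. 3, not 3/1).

step 1: merge (P,T) at d=2; branch lengths P→1, T→1; new cluster PT
  updated: d(B,PT)=13, d(E,PT)=6, d(PT,V)=23/2, d(PT,Y)=7/2
step 2: merge (PT,Y) at d=7/2; branch lengths PT→3/4, Y→7/4; new cluster PTY
  updated: d(B,PTY)=43/3, d(E,PTY)=16/3, d(PTY,V)=29/3
step 3: merge (E,PTY) at d=16/3; branch lengths E→8/3, PTY→11/12; new cluster EPTY
  updated: d(B,EPTY)=57/4, d(EPTY,V)=41/4
step 4: merge (EPTY,V) at d=41/4; branch lengths EPTY→59/24, V→41/8; new cluster EPTVY
  updated: d(B,EPTVY)=72/5
step 5: merge (B,EPTVY) at d=72/5; branch lengths B→36/5, EPTVY→83/40; new cluster BEPTVY
final tree: (B:36/5,((E:8/3,((P:1,T:1):3/4,Y:7/4):11/12):59/24,V:41/8):83/40)
total length: 2993/120

2993/120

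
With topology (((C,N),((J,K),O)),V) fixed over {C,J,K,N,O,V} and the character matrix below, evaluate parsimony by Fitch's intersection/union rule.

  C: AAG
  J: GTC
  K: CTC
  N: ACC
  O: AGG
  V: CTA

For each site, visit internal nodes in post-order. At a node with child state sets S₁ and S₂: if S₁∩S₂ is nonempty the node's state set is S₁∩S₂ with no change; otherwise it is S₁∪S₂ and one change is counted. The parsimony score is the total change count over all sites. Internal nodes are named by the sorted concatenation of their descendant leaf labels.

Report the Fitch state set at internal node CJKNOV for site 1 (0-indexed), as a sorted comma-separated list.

T

[col 0] CN: children C:{A}, N:{A} ∩→ {A}; cost 0
[col 0] JK: children J:{G}, K:{C} ∪→ {C,G}; cost 1
[col 0] JKO: children JK:{C,G}, O:{A} ∪→ {A,C,G}; cost 1
[col 0] CJKNO: children CN:{A}, JKO:{A,C,G} ∩→ {A}; cost 0
[col 0] CJKNOV: children CJKNO:{A}, V:{C} ∪→ {A,C}; cost 1
[col 1] CN: children C:{A}, N:{C} ∪→ {A,C}; cost 1
[col 1] JK: children J:{T}, K:{T} ∩→ {T}; cost 0
[col 1] JKO: children JK:{T}, O:{G} ∪→ {G,T}; cost 1
[col 1] CJKNO: children CN:{A,C}, JKO:{G,T} ∪→ {A,C,G,T}; cost 1
[col 1] CJKNOV: children CJKNO:{A,C,G,T}, V:{T} ∩→ {T}; cost 0
[col 2] CN: children C:{G}, N:{C} ∪→ {C,G}; cost 1
[col 2] JK: children J:{C}, K:{C} ∩→ {C}; cost 0
[col 2] JKO: children JK:{C}, O:{G} ∪→ {C,G}; cost 1
[col 2] CJKNO: children CN:{C,G}, JKO:{C,G} ∩→ {C,G}; cost 0
[col 2] CJKNOV: children CJKNO:{C,G}, V:{A} ∪→ {A,C,G}; cost 1
per-site changes: [3, 3, 3]; total = 9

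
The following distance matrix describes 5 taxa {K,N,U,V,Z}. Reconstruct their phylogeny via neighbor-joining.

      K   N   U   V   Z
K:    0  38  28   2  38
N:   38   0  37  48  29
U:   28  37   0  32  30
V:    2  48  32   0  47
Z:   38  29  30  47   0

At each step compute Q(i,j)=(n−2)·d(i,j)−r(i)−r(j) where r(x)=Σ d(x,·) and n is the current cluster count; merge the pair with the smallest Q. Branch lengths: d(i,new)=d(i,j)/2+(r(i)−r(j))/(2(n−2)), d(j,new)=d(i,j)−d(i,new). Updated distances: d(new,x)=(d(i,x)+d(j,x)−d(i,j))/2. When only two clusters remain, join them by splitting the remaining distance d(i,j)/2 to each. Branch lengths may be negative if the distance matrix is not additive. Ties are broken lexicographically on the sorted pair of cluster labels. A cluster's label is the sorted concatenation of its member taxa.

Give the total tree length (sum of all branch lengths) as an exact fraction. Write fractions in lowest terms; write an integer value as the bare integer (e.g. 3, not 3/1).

549/8

iteration 1: select K,V (d=2, Q=-229); attach at lengths (-17/6, 29/6); label the merged cluster KV
  updated: d(KV,N)=42, d(KV,U)=29, d(KV,Z)=83/2
iteration 2: select KV,U (d=29, Q=-301/2); attach at lengths (149/8, 83/8); label the merged cluster KUV
  updated: d(KUV,N)=25, d(KUV,Z)=85/4
iteration 3: select KUV,N (d=25, Q=-301/4); attach at lengths (69/8, 131/8); label the merged cluster KNUV
  updated: d(KNUV,Z)=101/8
iteration 4: select KNUV,Z (d=101/8); attach at lengths (101/16, 101/16); label the merged cluster KNUVZ
final tree: ((((K:-17/6,V:29/6):149/8,U:83/8):69/8,N:131/8):101/16,Z:101/16)
total length: 549/8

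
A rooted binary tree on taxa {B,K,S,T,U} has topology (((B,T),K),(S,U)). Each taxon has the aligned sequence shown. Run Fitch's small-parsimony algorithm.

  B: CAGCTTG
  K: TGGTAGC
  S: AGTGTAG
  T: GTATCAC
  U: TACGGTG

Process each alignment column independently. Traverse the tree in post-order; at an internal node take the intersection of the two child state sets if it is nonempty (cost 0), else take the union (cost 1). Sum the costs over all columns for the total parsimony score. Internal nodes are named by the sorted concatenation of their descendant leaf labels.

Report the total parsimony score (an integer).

BT@0: {C} ∪ {G} = {C,G} (union, +1)
BKT@0: {C,G} ∪ {T} = {C,G,T} (union, +1)
SU@0: {A} ∪ {T} = {A,T} (union, +1)
BKSTU@0: {C,G,T} ∩ {A,T} = {T} (intersection, +0)
BT@1: {A} ∪ {T} = {A,T} (union, +1)
BKT@1: {A,T} ∪ {G} = {A,G,T} (union, +1)
SU@1: {G} ∪ {A} = {A,G} (union, +1)
BKSTU@1: {A,G,T} ∩ {A,G} = {A,G} (intersection, +0)
BT@2: {G} ∪ {A} = {A,G} (union, +1)
BKT@2: {A,G} ∩ {G} = {G} (intersection, +0)
SU@2: {T} ∪ {C} = {C,T} (union, +1)
BKSTU@2: {G} ∪ {C,T} = {C,G,T} (union, +1)
BT@3: {C} ∪ {T} = {C,T} (union, +1)
BKT@3: {C,T} ∩ {T} = {T} (intersection, +0)
SU@3: {G} ∩ {G} = {G} (intersection, +0)
BKSTU@3: {T} ∪ {G} = {G,T} (union, +1)
BT@4: {T} ∪ {C} = {C,T} (union, +1)
BKT@4: {C,T} ∪ {A} = {A,C,T} (union, +1)
SU@4: {T} ∪ {G} = {G,T} (union, +1)
BKSTU@4: {A,C,T} ∩ {G,T} = {T} (intersection, +0)
BT@5: {T} ∪ {A} = {A,T} (union, +1)
BKT@5: {A,T} ∪ {G} = {A,G,T} (union, +1)
SU@5: {A} ∪ {T} = {A,T} (union, +1)
BKSTU@5: {A,G,T} ∩ {A,T} = {A,T} (intersection, +0)
BT@6: {G} ∪ {C} = {C,G} (union, +1)
BKT@6: {C,G} ∩ {C} = {C} (intersection, +0)
SU@6: {G} ∩ {G} = {G} (intersection, +0)
BKSTU@6: {C} ∪ {G} = {C,G} (union, +1)
per-site changes: [3, 3, 3, 2, 3, 3, 2]; total = 19

19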